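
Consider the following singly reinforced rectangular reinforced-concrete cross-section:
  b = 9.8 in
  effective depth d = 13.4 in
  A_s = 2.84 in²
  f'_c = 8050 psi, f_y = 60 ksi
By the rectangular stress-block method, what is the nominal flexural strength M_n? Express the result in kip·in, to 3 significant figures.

T = A_s f_y = 2.84 × 60 = 170.4 kips.
a = T/(0.85 f'_c b) = 170.4/(0.85 × 8.05 × 9.8) = 2.541 in.
M_n = T(d − a/2) = 170.4 × (13.4 − 1.2705) = 2066.9 kip·in.

M_n ≈ 2070 kip·in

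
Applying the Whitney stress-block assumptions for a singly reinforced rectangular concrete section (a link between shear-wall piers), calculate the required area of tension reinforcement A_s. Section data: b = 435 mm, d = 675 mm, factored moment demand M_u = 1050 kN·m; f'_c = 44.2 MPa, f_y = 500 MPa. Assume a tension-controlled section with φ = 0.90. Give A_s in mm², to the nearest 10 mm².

A_s ≈ 3780 mm²

M_n = M_u/φ = 1050/0.90 = 1166.67 kN·m.
With M_n = 0.85 f'_c a b (d − a/2), solve the quadratic for a:
a = d − √(d² − 2M_n/(0.85 f'_c b)) = 675 − √(675² − 2 × 1166.67×10⁶/(0.85 × 44.2 × 435)) = 115.67 mm.
A_s = 0.85 f'_c a b / f_y = 0.85 × 44.2 × 115.67 × 435 / 500 = 3780.8 mm².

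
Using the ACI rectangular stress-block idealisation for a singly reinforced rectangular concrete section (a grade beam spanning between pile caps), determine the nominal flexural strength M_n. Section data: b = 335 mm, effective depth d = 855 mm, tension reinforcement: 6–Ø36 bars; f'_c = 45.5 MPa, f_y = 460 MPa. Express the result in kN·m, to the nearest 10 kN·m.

A_s = 6 × 1018 = 6108 mm².
T = A_s f_y = 6108 × 460 = 2809680 N = 2809.68 kN.
From C = T: a = T/(0.85 f'_c b) = 2809680/(0.85 × 45.5 × 335) = 216.86 mm.
M_n = T(d − a/2) = 2809.68 kN × (855 − 108.43) mm = 2097.62 kN·m.

M_n ≈ 2100 kN·m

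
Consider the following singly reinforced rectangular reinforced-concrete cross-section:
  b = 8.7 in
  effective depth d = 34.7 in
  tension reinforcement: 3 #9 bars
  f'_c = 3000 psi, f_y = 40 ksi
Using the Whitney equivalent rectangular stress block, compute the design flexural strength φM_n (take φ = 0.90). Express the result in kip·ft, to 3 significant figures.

A_s = 3 × 1 = 3 in².
T = A_s f_y = 3 × 40 = 120 kips.
a = T/(0.85 f'_c b) = 120/(0.85 × 3 × 8.7) = 5.409 in.
M_n = T(d − a/2) = 120 × (34.7 − 2.7045) = 3839.5 kip·in = 3839.5/12 = 319.96 kip·ft.
φM_n = 0.90 × 319.96 = 287.96 kip·ft.

φM_n ≈ 288 kip·ft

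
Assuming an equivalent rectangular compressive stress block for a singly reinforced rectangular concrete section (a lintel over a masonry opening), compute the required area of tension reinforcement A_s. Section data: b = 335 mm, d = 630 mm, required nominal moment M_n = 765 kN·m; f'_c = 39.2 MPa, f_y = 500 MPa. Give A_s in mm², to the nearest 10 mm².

With M_n = 0.85 f'_c a b (d − a/2), solve the quadratic for a:
a = d − √(d² − 2M_n/(0.85 f'_c b)) = 630 − √(630² − 2 × 765×10⁶/(0.85 × 39.2 × 335)) = 120.26 mm.
A_s = 0.85 f'_c a b / f_y = 0.85 × 39.2 × 120.26 × 335 / 500 = 2684.7 mm².

A_s ≈ 2680 mm²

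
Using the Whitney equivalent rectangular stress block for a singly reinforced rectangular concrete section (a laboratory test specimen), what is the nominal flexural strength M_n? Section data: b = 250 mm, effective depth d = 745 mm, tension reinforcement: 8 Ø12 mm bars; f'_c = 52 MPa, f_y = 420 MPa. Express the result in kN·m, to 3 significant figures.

M_n ≈ 276 kN·m

A_s = 8 × 113 = 904 mm².
T = A_s f_y = 904 × 420 = 379680 N = 379.68 kN.
From C = T: a = T/(0.85 f'_c b) = 379680/(0.85 × 52 × 250) = 34.36 mm.
M_n = T(d − a/2) = 379.68 kN × (745 − 17.18) mm = 276.34 kN·m.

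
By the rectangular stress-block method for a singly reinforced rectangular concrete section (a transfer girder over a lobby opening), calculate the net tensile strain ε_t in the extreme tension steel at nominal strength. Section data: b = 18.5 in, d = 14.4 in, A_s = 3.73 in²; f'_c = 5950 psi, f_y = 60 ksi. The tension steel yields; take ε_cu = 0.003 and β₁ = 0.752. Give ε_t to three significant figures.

ε_t ≈ 0.0106

a = A_s f_y/(0.85 f'_c b) = 2.392 in.
β₁ = 0.752, so c = a/β₁ = 2.392/0.752 = 3.181 in.
From the linear strain diagram with ε_cu = 0.003: ε_t = 0.003 (d − c)/c = 0.003 × (14.4 − 3.181)/3.181 = 0.0106.
Since ε_t ≥ 0.005, the section is tension-controlled.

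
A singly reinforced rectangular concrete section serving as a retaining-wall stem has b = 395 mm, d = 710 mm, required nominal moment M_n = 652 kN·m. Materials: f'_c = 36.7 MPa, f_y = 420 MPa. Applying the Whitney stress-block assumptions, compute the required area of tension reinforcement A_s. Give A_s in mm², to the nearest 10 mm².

With M_n = 0.85 f'_c a b (d − a/2), solve the quadratic for a:
a = d − √(d² − 2M_n/(0.85 f'_c b)) = 710 − √(710² − 2 × 652×10⁶/(0.85 × 36.7 × 395)) = 78.91 mm.
A_s = 0.85 f'_c a b / f_y = 0.85 × 36.7 × 78.91 × 395 / 420 = 2315.1 mm².

A_s ≈ 2320 mm²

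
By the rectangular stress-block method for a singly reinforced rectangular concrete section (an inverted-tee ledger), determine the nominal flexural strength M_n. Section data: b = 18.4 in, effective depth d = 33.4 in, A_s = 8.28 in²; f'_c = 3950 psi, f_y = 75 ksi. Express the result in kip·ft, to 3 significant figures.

M_n ≈ 1470 kip·ft

T = A_s f_y = 8.28 × 75 = 621 kips.
a = T/(0.85 f'_c b) = 621/(0.85 × 3.95 × 18.4) = 10.052 in.
M_n = T(d − a/2) = 621 × (33.4 − 5.026) = 17620.3 kip·in = 17620.3/12 = 1468.36 kip·ft.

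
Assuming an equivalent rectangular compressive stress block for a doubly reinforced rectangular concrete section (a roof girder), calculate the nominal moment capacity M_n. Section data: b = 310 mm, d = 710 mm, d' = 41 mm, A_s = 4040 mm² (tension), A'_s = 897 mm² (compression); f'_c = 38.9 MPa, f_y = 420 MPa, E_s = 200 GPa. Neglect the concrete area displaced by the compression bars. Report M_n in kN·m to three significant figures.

Assume both tension and compression steel yield.
Net tension couple steel: A_s − A'_s = 3143 mm².
a = (A_s − A'_s) f_y / (0.85 f'_c b) = 1320060/(0.85 × 38.9 × 310) = 128.78 mm.
c = a/β₁ = 128.78/0.772 = 166.81 mm; ε'_s = 0.003(c − d')/c = 0.0023 ≥ f_y/E_s = 0.0021, so compression steel does yield.
M_n = (A_s − A'_s) f_y (d − a/2) + A'_s f_y (d − d') = [1320060 × (710 − 64.39) + 376740 × (710 − 41)] × 10⁻⁶ = 852.24 + 252.04 = 1104.28 kN·m.

M_n ≈ 1100 kN·m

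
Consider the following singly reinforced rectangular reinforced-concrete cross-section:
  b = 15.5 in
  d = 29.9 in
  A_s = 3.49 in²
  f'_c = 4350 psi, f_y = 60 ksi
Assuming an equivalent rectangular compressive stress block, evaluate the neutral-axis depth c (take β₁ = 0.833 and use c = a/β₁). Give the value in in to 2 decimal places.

c ≈ 4.39 in

T = A_s f_y = 3.49 × 60 = 209.4 kips.
a = T/(0.85 f'_c b) = 209.4/(0.85 × 4.35 × 15.5) = 3.6537 in.
With β₁ = 0.833, c = a/β₁ = 3.6537/0.833 = 4.39 in.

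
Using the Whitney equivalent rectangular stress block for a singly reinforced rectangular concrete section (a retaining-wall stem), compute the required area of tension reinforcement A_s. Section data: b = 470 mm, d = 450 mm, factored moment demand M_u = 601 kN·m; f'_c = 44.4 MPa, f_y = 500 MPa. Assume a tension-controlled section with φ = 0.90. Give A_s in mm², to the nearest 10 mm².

M_n = M_u/φ = 601/0.90 = 667.778 kN·m.
With M_n = 0.85 f'_c a b (d − a/2), solve the quadratic for a:
a = d − √(d² − 2M_n/(0.85 f'_c b)) = 450 − √(450² − 2 × 667.778×10⁶/(0.85 × 44.4 × 470)) = 93.34 mm.
A_s = 0.85 f'_c a b / f_y = 0.85 × 44.4 × 93.34 × 470 / 500 = 3311.3 mm².

A_s ≈ 3310 mm²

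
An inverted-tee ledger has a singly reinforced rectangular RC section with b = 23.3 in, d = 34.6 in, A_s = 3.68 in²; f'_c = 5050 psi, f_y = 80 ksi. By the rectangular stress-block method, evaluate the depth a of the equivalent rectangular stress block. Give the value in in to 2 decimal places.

T = A_s f_y = 3.68 × 80 = 294.4 kips.
a = T/(0.85 f'_c b) = 294.4/(0.85 × 5.05 × 23.3) = 2.94 in.

a ≈ 2.94 in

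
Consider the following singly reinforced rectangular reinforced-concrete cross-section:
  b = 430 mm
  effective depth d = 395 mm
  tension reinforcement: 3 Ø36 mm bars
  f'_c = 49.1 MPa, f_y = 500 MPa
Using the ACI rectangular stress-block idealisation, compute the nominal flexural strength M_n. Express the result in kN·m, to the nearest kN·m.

A_s = 3 × 1018 = 3054 mm².
T = A_s f_y = 3054 × 500 = 1527000 N = 1527 kN.
From C = T: a = T/(0.85 f'_c b) = 1527000/(0.85 × 49.1 × 430) = 85.09 mm.
M_n = T(d − a/2) = 1527 kN × (395 − 42.545) mm = 538.20 kN·m.

M_n ≈ 538 kN·m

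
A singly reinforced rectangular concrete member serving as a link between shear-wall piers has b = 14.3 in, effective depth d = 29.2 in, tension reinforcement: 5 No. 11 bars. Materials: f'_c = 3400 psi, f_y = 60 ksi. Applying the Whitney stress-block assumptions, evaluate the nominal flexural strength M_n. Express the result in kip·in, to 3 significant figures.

A_s = 5 × 1.56 = 7.8 in².
T = A_s f_y = 7.8 × 60 = 468 kips.
a = T/(0.85 f'_c b) = 468/(0.85 × 3.4 × 14.3) = 11.324 in.
M_n = T(d − a/2) = 468 × (29.2 − 5.662) = 11015.8 kip·in.

M_n ≈ 11000 kip·in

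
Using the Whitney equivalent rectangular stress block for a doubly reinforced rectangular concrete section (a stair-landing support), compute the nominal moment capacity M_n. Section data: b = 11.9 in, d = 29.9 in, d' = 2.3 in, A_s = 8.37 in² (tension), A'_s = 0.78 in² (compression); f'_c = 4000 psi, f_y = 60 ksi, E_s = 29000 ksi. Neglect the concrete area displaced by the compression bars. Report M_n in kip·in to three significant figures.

Assume both steels yield.
a = (A_s − A'_s) f_y/(0.85 f'_c b) = (8.37 − 0.78) × 60/(0.85 × 4 × 11.9) = 11.256 in.
c = a/β₁ = 11.256/0.85 = 13.242 in; ε'_s = 0.003(c − d')/c = 0.0025 ≥ ε_y = 0.0021, so the compression steel yields.
M_n = (A_s − A'_s) f_y (d − a/2) + A'_s f_y (d − d') = 455.4 × (29.9 − 5.628) + 46.8 × (29.9 − 2.3) = 11053.5 + 1291.7 = 12345.2 kip·in.

M_n ≈ 12300 kip·in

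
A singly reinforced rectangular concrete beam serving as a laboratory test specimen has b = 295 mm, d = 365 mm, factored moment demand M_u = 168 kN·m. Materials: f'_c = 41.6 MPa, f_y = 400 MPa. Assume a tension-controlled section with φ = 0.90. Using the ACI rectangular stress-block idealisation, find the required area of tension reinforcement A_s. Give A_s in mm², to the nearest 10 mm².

A_s ≈ 1380 mm²

M_n = M_u/φ = 168/0.90 = 186.667 kN·m.
With M_n = 0.85 f'_c a b (d − a/2), solve the quadratic for a:
a = d − √(d² − 2M_n/(0.85 f'_c b)) = 365 − √(365² − 2 × 186.667×10⁶/(0.85 × 41.6 × 295)) = 52.85 mm.
A_s = 0.85 f'_c a b / f_y = 0.85 × 41.6 × 52.85 × 295 / 400 = 1378.2 mm².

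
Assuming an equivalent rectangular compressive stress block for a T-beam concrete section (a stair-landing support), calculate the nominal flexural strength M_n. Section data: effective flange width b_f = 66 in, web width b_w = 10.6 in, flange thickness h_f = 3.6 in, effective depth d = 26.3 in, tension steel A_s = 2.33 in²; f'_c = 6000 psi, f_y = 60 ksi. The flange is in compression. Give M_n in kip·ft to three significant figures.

M_n ≈ 304 kip·ft

Tension: T = A_s f_y = 2.33 × 60 = 139.8 kips.
Try a within the flange: a = T/(0.85 f'_c b_f) = 139.8/(0.85 × 6 × 66) = 0.415 in.
Since a = 0.415 ≤ h_f = 3.6 in, the stress block lies entirely in the flange; analyse as a rectangular beam of width b_f.
M_n = T(d − a/2) = 139.8 × (26.3 − 0.2075) = 3647.7 kip·in.
M_n = 3647.7/12 = 303.98 kip·ft.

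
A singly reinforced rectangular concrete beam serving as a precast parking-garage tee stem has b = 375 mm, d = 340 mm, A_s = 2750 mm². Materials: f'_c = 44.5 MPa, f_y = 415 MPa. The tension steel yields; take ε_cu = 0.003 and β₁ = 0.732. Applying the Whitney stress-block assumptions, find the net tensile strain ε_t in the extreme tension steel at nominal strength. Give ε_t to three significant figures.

ε_t ≈ 0.00628

a = A_s f_y/(0.85 f'_c b) = 80.46 mm.
β₁ = 0.732, so c = a/β₁ = 80.46/0.732 = 109.92 mm.
From the linear strain diagram with ε_cu = 0.003: ε_t = 0.003 (d − c)/c = 0.003 × (340 − 109.92)/109.92 = 0.00628.
Since ε_t ≥ 0.005, the section is tension-controlled.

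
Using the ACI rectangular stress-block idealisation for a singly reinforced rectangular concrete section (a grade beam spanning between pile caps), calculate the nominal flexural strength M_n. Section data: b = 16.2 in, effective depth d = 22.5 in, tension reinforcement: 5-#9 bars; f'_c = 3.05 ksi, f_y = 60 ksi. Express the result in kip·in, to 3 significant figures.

A_s = 5 × 1 = 5 in².
T = A_s f_y = 5 × 60 = 300 kips.
a = T/(0.85 f'_c b) = 300/(0.85 × 3.05 × 16.2) = 7.143 in.
M_n = T(d − a/2) = 300 × (22.5 − 3.5715) = 5678.6 kip·in.

M_n ≈ 5680 kip·in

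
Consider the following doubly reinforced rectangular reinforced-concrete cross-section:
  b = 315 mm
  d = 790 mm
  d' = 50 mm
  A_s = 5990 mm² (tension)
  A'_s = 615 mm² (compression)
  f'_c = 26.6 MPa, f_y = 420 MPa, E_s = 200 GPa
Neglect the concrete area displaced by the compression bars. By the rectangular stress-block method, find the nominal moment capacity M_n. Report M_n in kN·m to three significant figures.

M_n ≈ 1620 kN·m

Assume both tension and compression steel yield.
Net tension couple steel: A_s − A'_s = 5375 mm².
a = (A_s − A'_s) f_y / (0.85 f'_c b) = 2257500/(0.85 × 26.6 × 315) = 316.97 mm.
c = a/β₁ = 316.97/0.85 = 372.91 mm; ε'_s = 0.003(c − d')/c = 0.0026 ≥ f_y/E_s = 0.0021, so compression steel does yield.
M_n = (A_s − A'_s) f_y (d − a/2) + A'_s f_y (d − d') = [2257500 × (790 − 158.485) + 258300 × (790 − 50)] × 10⁻⁶ = 1425.65 + 191.14 = 1616.79 kN·m.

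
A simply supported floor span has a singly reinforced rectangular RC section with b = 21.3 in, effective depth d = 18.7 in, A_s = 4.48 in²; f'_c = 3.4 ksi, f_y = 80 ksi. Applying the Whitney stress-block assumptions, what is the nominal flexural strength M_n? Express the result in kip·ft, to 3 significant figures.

T = A_s f_y = 4.48 × 80 = 358.4 kips.
a = T/(0.85 f'_c b) = 358.4/(0.85 × 3.4 × 21.3) = 5.822 in.
M_n = T(d − a/2) = 358.4 × (18.7 − 2.911) = 5658.8 kip·in = 5658.8/12 = 471.57 kip·ft.

M_n ≈ 472 kip·ft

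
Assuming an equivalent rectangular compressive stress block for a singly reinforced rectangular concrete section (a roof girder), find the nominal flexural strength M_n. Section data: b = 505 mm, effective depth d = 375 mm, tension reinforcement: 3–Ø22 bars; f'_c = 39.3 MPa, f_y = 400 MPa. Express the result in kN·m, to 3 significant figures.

M_n ≈ 165 kN·m

A_s = 3 × 380 = 1140 mm².
T = A_s f_y = 1140 × 400 = 456000 N = 456 kN.
From C = T: a = T/(0.85 f'_c b) = 456000/(0.85 × 39.3 × 505) = 27.03 mm.
M_n = T(d − a/2) = 456 kN × (375 − 13.515) mm = 164.84 kN·m.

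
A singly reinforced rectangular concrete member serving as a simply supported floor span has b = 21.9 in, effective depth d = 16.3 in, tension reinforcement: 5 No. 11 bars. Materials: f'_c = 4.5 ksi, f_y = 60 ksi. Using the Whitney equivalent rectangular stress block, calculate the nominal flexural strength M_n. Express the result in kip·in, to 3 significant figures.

A_s = 5 × 1.56 = 7.8 in².
T = A_s f_y = 7.8 × 60 = 468 kips.
a = T/(0.85 f'_c b) = 468/(0.85 × 4.5 × 21.9) = 5.587 in.
M_n = T(d − a/2) = 468 × (16.3 − 2.7935) = 6321.0 kip·in.

M_n ≈ 6320 kip·in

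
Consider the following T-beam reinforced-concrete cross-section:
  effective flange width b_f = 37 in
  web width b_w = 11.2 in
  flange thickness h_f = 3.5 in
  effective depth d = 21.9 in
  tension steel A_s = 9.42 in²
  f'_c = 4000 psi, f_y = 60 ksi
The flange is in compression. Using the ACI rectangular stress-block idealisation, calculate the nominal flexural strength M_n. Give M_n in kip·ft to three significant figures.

Tension: T = A_s f_y = 9.42 × 60 = 565.2 kips.
Try a within the flange: a = T/(0.85 f'_c b_f) = 565.2/(0.85 × 4 × 37) = 4.493 in.
a = 4.493 > h_f = 3.5 in: the block extends into the web. Split into flange-overhang and web parts.
C_f = 0.85 f'_c (b_f − b_w) h_f = 0.85 × 4 × (37 − 11.2) × 3.5 = 307.0 kips.
Remaining web compression depth: a_w = (T − C_f)/(0.85 f'_c b_w) = (565.2 − 307.0)/(0.85 × 4 × 11.2) = 6.780 in.
M_n = C_f(d − h_f/2) + (T − C_f)(d − a_w/2) = 307.0 × (21.9 − 1.75) + 258.2 × (21.9 − 3.39) = 6186.1 + 4779.3 = 10965.4 kip·in.
M_n = 10965.4/12 = 913.78 kip·ft.

M_n ≈ 914 kip·ft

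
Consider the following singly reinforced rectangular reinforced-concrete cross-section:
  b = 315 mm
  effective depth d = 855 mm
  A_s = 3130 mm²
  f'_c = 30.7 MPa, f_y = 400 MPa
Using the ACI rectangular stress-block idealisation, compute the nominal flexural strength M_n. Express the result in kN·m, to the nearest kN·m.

T = A_s f_y = 3130 × 400 = 1252000 N = 1252 kN.
From C = T: a = T/(0.85 f'_c b) = 1252000/(0.85 × 30.7 × 315) = 152.31 mm.
M_n = T(d − a/2) = 1252 kN × (855 − 76.155) mm = 975.11 kN·m.

M_n ≈ 975 kN·m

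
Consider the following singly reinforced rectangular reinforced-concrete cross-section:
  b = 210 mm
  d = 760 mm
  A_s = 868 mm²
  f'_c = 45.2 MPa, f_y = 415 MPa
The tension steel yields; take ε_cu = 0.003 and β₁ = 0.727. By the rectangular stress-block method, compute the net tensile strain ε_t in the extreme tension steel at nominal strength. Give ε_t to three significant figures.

a = A_s f_y/(0.85 f'_c b) = 44.65 mm.
β₁ = 0.727, so c = a/β₁ = 44.65/0.727 = 61.42 mm.
From the linear strain diagram with ε_cu = 0.003: ε_t = 0.003 (d − c)/c = 0.003 × (760 − 61.42)/61.42 = 0.0341.
Since ε_t ≥ 0.005, the section is tension-controlled.

ε_t ≈ 0.0341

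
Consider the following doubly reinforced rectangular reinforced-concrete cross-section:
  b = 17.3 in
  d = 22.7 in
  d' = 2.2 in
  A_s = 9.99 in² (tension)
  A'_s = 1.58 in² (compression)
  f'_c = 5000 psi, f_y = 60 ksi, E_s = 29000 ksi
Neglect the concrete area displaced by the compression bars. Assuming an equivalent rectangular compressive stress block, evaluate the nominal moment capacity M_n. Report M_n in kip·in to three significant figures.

Assume both steels yield.
a = (A_s − A'_s) f_y/(0.85 f'_c b) = (9.99 − 1.58) × 60/(0.85 × 5 × 17.3) = 6.863 in.
c = a/β₁ = 6.863/0.8 = 8.579 in; ε'_s = 0.003(c − d')/c = 0.0022 ≥ ε_y = 0.0021, so the compression steel yields.
M_n = (A_s − A'_s) f_y (d − a/2) + A'_s f_y (d − d') = 504.6 × (22.7 − 3.4315) + 94.8 × (22.7 − 2.2) = 9722.9 + 1943.4 = 11666.3 kip·in.

M_n ≈ 11700 kip·in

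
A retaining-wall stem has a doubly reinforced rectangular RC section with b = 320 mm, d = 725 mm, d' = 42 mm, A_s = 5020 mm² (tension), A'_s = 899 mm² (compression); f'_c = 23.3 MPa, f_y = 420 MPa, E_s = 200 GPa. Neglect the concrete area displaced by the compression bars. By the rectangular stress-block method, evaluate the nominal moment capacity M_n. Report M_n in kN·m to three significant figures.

M_n ≈ 1280 kN·m

Assume both tension and compression steel yield.
Net tension couple steel: A_s − A'_s = 4121 mm².
a = (A_s − A'_s) f_y / (0.85 f'_c b) = 1730820/(0.85 × 23.3 × 320) = 273.10 mm.
c = a/β₁ = 273.10/0.85 = 321.29 mm; ε'_s = 0.003(c − d')/c = 0.0026 ≥ f_y/E_s = 0.0021, so compression steel does yield.
M_n = (A_s − A'_s) f_y (d − a/2) + A'_s f_y (d − d') = [1730820 × (725 − 136.55) + 377580 × (725 − 42)] × 10⁻⁶ = 1018.50 + 257.89 = 1276.39 kN·m.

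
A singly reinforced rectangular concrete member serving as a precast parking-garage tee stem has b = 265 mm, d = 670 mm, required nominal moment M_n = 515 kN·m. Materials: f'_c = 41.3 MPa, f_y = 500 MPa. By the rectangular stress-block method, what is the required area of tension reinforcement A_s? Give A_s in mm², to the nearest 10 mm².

With M_n = 0.85 f'_c a b (d − a/2), solve the quadratic for a:
a = d − √(d² − 2M_n/(0.85 f'_c b)) = 670 − √(670² − 2 × 515×10⁶/(0.85 × 41.3 × 265)) = 88.47 mm.
A_s = 0.85 f'_c a b / f_y = 0.85 × 41.3 × 88.47 × 265 / 500 = 1646.0 mm².

A_s ≈ 1650 mm²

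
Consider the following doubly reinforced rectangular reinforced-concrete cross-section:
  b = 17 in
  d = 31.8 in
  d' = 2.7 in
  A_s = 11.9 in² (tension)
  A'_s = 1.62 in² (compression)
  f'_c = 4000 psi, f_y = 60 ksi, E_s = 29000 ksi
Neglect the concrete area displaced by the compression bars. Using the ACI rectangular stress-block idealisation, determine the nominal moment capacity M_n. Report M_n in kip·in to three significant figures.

Assume both steels yield.
a = (A_s − A'_s) f_y/(0.85 f'_c b) = (11.9 − 1.62) × 60/(0.85 × 4 × 17) = 10.671 in.
c = a/β₁ = 10.671/0.85 = 12.554 in; ε'_s = 0.003(c − d')/c = 0.0024 ≥ ε_y = 0.0021, so the compression steel yields.
M_n = (A_s − A'_s) f_y (d − a/2) + A'_s f_y (d − d') = 616.8 × (31.8 − 5.3355) + 97.2 × (31.8 − 2.7) = 16323.3 + 2828.5 = 19151.8 kip·in.

M_n ≈ 19200 kip·in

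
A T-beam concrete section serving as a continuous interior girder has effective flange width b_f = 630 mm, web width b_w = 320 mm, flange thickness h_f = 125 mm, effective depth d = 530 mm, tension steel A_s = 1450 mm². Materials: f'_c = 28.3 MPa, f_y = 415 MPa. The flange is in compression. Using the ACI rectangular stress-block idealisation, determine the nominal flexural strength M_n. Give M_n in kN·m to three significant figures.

M_n ≈ 307 kN·m

Tension: T = A_s f_y = 1450 × 415 = 601750 N.
Try a within the flange: a = T/(0.85 f'_c b_f) = 601750/(0.85 × 28.3 × 630) = 39.71 mm.
Since a = 39.71 ≤ h_f = 125 mm, the stress block lies entirely in the flange; analyse as a rectangular beam of width b_f.
M_n = T(d − a/2) = 601750 × (530 − 19.855) = 306.98 × 10⁶ N·mm.
M_n = 306.98 kN·m.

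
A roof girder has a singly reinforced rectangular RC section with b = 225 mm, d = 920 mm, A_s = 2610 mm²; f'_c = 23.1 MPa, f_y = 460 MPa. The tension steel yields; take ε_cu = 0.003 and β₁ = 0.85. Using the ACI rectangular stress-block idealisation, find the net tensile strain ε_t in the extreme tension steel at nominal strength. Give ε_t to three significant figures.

ε_t ≈ 0.00563

a = A_s f_y/(0.85 f'_c b) = 271.76 mm.
β₁ = 0.85, so c = a/β₁ = 271.76/0.85 = 319.72 mm.
From the linear strain diagram with ε_cu = 0.003: ε_t = 0.003 (d − c)/c = 0.003 × (920 − 319.72)/319.72 = 0.00563.
Since ε_t ≥ 0.005, the section is tension-controlled.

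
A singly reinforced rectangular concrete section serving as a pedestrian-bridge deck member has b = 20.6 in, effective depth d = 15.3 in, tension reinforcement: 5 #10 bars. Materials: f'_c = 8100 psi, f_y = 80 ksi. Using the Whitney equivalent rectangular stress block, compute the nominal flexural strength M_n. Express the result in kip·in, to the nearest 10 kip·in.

M_n ≈ 6860 kip·in

A_s = 5 × 1.27 = 6.35 in².
T = A_s f_y = 6.35 × 80 = 508 kips.
a = T/(0.85 f'_c b) = 508/(0.85 × 8.1 × 20.6) = 3.582 in.
M_n = T(d − a/2) = 508 × (15.3 − 1.791) = 6862.6 kip·in.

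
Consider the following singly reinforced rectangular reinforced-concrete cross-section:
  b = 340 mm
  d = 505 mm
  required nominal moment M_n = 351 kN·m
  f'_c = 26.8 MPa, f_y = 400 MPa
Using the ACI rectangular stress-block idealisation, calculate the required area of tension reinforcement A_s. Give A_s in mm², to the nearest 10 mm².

A_s ≈ 1930 mm²

With M_n = 0.85 f'_c a b (d − a/2), solve the quadratic for a:
a = d − √(d² − 2M_n/(0.85 f'_c b)) = 505 − √(505² − 2 × 351×10⁶/(0.85 × 26.8 × 340)) = 99.55 mm.
A_s = 0.85 f'_c a b / f_y = 0.85 × 26.8 × 99.55 × 340 / 400 = 1927.6 mm².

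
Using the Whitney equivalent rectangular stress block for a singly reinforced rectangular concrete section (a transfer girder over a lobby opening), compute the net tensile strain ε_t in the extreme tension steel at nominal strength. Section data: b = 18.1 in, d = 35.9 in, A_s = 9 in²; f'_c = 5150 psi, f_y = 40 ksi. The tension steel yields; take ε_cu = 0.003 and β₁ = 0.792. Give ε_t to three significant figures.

a = A_s f_y/(0.85 f'_c b) = 4.544 in.
β₁ = 0.792, so c = a/β₁ = 4.544/0.792 = 5.737 in.
From the linear strain diagram with ε_cu = 0.003: ε_t = 0.003 (d − c)/c = 0.003 × (35.9 − 5.737)/5.737 = 0.0158.
Since ε_t ≥ 0.005, the section is tension-controlled.

ε_t ≈ 0.0158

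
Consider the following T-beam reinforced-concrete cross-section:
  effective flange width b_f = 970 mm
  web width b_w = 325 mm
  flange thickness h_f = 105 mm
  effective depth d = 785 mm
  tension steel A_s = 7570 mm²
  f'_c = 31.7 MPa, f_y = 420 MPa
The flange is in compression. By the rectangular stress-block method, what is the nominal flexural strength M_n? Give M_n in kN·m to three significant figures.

Tension: T = A_s f_y = 7570 × 420 = 3179400 N.
Try a within the flange: a = T/(0.85 f'_c b_f) = 3179400/(0.85 × 31.7 × 970) = 121.65 mm.
a = 121.65 > h_f = 105 mm: the block extends into the web. Split into flange-overhang and web parts.
C_f = 0.85 f'_c (b_f − b_w) h_f = 0.85 × 31.7 × (970 − 325) × 105 = 1824850 N.
Remaining web compression depth: a_w = (T − C_f)/(0.85 f'_c b_w) = (3179400 − 1824850)/(0.85 × 31.7 × 325) = 154.68 mm.
M_n = C_f(d − h_f/2) + (T − C_f)(d − a_w/2) = 1824850 × (785 − 52.5) + 1354550 × (785 − 77.34) = 1336.70 + 958.56 = 2295.26 × 10⁶ N·mm.
M_n = 2295.26 kN·m.

M_n ≈ 2300 kN·m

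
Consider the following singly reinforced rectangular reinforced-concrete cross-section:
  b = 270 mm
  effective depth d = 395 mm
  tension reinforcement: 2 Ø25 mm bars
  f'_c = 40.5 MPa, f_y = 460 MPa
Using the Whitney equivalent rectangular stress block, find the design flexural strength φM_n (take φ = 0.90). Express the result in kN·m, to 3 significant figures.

φM_n ≈ 151 kN·m

A_s = 2 × 491 = 982 mm².
T = A_s f_y = 982 × 460 = 451720 N = 451.72 kN.
From C = T: a = T/(0.85 f'_c b) = 451720/(0.85 × 40.5 × 270) = 48.60 mm.
M_n = T(d − a/2) = 451.72 kN × (395 − 24.3) mm = 167.45 kN·m.
φM_n = 0.90 × 167.45 = 150.71 kN·m.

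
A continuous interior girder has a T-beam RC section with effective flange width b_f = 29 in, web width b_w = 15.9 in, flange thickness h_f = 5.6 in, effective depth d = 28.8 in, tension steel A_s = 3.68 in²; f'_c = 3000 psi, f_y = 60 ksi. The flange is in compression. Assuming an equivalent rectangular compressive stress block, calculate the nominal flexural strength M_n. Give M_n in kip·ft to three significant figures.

Tension: T = A_s f_y = 3.68 × 60 = 220.8 kips.
Try a within the flange: a = T/(0.85 f'_c b_f) = 220.8/(0.85 × 3 × 29) = 2.986 in.
Since a = 2.986 ≤ h_f = 5.6 in, the stress block lies entirely in the flange; analyse as a rectangular beam of width b_f.
M_n = T(d − a/2) = 220.8 × (28.8 − 1.493) = 6029.4 kip·in.
M_n = 6029.4/12 = 502.45 kip·ft.

M_n ≈ 502 kip·ft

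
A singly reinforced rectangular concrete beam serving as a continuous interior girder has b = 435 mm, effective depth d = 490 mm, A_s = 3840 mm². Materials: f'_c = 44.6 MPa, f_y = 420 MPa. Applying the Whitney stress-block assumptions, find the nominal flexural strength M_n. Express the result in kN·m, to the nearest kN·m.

M_n ≈ 711 kN·m

T = A_s f_y = 3840 × 420 = 1612800 N = 1612.8 kN.
From C = T: a = T/(0.85 f'_c b) = 1612800/(0.85 × 44.6 × 435) = 97.80 mm.
M_n = T(d − a/2) = 1612.8 kN × (490 − 48.9) mm = 711.41 kN·m.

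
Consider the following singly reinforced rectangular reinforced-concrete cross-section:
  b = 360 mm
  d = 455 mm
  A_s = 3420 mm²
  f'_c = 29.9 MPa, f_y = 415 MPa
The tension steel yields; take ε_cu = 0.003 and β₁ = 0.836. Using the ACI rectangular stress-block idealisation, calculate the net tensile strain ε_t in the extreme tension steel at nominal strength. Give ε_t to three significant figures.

a = A_s f_y/(0.85 f'_c b) = 155.12 mm.
β₁ = 0.836, so c = a/β₁ = 155.12/0.836 = 185.55 mm.
From the linear strain diagram with ε_cu = 0.003: ε_t = 0.003 (d − c)/c = 0.003 × (455 − 185.55)/185.55 = 0.00436.
ε_t is between 0.004 and 0.005 — transition zone.

ε_t ≈ 0.00436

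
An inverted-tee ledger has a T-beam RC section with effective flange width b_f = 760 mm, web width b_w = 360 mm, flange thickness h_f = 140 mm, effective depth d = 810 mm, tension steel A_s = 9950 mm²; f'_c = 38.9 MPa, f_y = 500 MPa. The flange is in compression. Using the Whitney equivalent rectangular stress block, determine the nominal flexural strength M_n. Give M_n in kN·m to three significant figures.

M_n ≈ 3490 kN·m

Tension: T = A_s f_y = 9950 × 500 = 4975000 N.
Try a within the flange: a = T/(0.85 f'_c b_f) = 4975000/(0.85 × 38.9 × 760) = 197.98 mm.
a = 197.98 > h_f = 140 mm: the block extends into the web. Split into flange-overhang and web parts.
C_f = 0.85 f'_c (b_f − b_w) h_f = 0.85 × 38.9 × (760 − 360) × 140 = 1851640 N.
Remaining web compression depth: a_w = (T − C_f)/(0.85 f'_c b_w) = (4975000 − 1851640)/(0.85 × 38.9 × 360) = 262.39 mm.
M_n = C_f(d − h_f/2) + (T − C_f)(d − a_w/2) = 1851640 × (810 − 70) + 3123360 × (810 − 131.195) = 1370.21 + 2120.15 = 3490.36 × 10⁶ N·mm.
M_n = 3490.36 kN·m.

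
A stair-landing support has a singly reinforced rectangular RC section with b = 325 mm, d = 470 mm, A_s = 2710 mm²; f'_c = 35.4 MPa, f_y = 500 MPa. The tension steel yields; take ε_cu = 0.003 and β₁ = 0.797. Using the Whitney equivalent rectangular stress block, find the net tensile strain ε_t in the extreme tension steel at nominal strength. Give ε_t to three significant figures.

ε_t ≈ 0.00511

a = A_s f_y/(0.85 f'_c b) = 138.56 mm.
β₁ = 0.797, so c = a/β₁ = 138.56/0.797 = 173.85 mm.
From the linear strain diagram with ε_cu = 0.003: ε_t = 0.003 (d − c)/c = 0.003 × (470 − 173.85)/173.85 = 0.00511.
Since ε_t ≥ 0.005, the section is tension-controlled.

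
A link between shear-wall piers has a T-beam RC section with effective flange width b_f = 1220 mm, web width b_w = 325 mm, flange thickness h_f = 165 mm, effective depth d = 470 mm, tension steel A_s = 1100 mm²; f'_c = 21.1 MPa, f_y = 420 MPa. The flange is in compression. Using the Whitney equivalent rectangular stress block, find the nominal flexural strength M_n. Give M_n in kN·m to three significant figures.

Tension: T = A_s f_y = 1100 × 420 = 462000 N.
Try a within the flange: a = T/(0.85 f'_c b_f) = 462000/(0.85 × 21.1 × 1220) = 21.11 mm.
Since a = 21.11 ≤ h_f = 165 mm, the stress block lies entirely in the flange; analyse as a rectangular beam of width b_f.
M_n = T(d − a/2) = 462000 × (470 − 10.555) = 212.26 × 10⁶ N·mm.
M_n = 212.26 kN·m.

M_n ≈ 212 kN·m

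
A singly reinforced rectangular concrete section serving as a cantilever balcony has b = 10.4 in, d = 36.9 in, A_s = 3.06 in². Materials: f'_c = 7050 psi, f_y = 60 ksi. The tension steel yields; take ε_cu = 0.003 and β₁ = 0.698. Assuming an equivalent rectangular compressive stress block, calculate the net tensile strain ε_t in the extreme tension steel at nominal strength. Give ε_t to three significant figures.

ε_t ≈ 0.0232

a = A_s f_y/(0.85 f'_c b) = 2.946 in.
β₁ = 0.698, so c = a/β₁ = 2.946/0.698 = 4.221 in.
From the linear strain diagram with ε_cu = 0.003: ε_t = 0.003 (d − c)/c = 0.003 × (36.9 − 4.221)/4.221 = 0.0232.
Since ε_t ≥ 0.005, the section is tension-controlled.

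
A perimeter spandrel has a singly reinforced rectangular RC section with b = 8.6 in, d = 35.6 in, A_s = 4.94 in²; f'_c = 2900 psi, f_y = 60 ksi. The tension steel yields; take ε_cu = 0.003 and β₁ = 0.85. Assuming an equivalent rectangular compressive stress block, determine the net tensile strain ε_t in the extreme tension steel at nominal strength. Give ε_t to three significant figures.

a = A_s f_y/(0.85 f'_c b) = 13.982 in.
β₁ = 0.85, so c = a/β₁ = 13.982/0.85 = 16.449 in.
From the linear strain diagram with ε_cu = 0.003: ε_t = 0.003 (d − c)/c = 0.003 × (35.6 − 16.449)/16.449 = 0.00349.
ε_t < 0.004 — the section is over-reinforced for flexure under ACI limits.

ε_t ≈ 0.00349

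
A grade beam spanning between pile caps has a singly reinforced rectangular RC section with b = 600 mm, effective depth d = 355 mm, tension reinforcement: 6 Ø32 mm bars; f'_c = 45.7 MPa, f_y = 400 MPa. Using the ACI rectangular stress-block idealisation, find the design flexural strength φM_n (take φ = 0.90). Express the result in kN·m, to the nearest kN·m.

A_s = 6 × 804 = 4824 mm².
T = A_s f_y = 4824 × 400 = 1929600 N = 1929.6 kN.
From C = T: a = T/(0.85 f'_c b) = 1929600/(0.85 × 45.7 × 600) = 82.79 mm.
M_n = T(d − a/2) = 1929.6 kN × (355 − 41.395) mm = 605.13 kN·m.
φM_n = 0.90 × 605.13 = 544.62 kN·m.

φM_n ≈ 545 kN·m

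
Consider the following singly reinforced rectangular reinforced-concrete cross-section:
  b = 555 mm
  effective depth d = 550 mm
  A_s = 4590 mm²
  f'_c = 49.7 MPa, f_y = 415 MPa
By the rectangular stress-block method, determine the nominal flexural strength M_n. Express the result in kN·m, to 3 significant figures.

M_n ≈ 970 kN·m

T = A_s f_y = 4590 × 415 = 1904850 N = 1904.85 kN.
From C = T: a = T/(0.85 f'_c b) = 1904850/(0.85 × 49.7 × 555) = 81.24 mm.
M_n = T(d − a/2) = 1904.85 kN × (550 − 40.62) mm = 970.29 kN·m.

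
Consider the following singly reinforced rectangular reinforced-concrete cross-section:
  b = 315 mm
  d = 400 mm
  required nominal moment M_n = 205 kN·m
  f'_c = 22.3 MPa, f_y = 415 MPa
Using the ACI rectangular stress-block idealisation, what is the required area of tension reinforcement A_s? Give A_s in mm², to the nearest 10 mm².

With M_n = 0.85 f'_c a b (d − a/2), solve the quadratic for a:
a = d − √(d² − 2M_n/(0.85 f'_c b)) = 400 − √(400² − 2 × 205×10⁶/(0.85 × 22.3 × 315)) = 97.79 mm.
A_s = 0.85 f'_c a b / f_y = 0.85 × 22.3 × 97.79 × 315 / 415 = 1407.0 mm².

A_s ≈ 1410 mm²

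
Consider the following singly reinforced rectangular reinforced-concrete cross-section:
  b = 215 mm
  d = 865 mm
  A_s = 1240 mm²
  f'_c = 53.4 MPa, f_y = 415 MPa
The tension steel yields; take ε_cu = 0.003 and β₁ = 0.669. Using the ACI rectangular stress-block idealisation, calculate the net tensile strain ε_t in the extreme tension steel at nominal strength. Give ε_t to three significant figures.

a = A_s f_y/(0.85 f'_c b) = 52.73 mm.
β₁ = 0.669, so c = a/β₁ = 52.73/0.669 = 78.82 mm.
From the linear strain diagram with ε_cu = 0.003: ε_t = 0.003 (d − c)/c = 0.003 × (865 − 78.82)/78.82 = 0.0299.
Since ε_t ≥ 0.005, the section is tension-controlled.

ε_t ≈ 0.0299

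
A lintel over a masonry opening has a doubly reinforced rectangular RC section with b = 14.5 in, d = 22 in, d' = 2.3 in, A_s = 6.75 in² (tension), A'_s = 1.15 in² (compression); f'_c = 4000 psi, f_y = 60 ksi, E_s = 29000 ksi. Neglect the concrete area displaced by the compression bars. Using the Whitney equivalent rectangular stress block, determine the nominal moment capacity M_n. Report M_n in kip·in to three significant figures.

M_n ≈ 7610 kip·in

Assume both steels yield.
a = (A_s − A'_s) f_y/(0.85 f'_c b) = (6.75 − 1.15) × 60/(0.85 × 4 × 14.5) = 6.815 in.
c = a/β₁ = 6.815/0.85 = 8.018 in; ε'_s = 0.003(c − d')/c = 0.0021 ≥ ε_y = 0.0021, so the compression steel yields.
M_n = (A_s − A'_s) f_y (d − a/2) + A'_s f_y (d − d') = 336 × (22 − 3.4075) + 69 × (22 − 2.3) = 6247.1 + 1359.3 = 7606.4 kip·in.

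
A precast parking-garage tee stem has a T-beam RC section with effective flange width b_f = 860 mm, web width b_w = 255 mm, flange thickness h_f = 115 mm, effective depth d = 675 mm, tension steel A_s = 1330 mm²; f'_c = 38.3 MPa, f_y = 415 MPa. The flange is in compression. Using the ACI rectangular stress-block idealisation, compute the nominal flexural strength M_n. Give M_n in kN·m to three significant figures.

M_n ≈ 367 kN·m

Tension: T = A_s f_y = 1330 × 415 = 551950 N.
Try a within the flange: a = T/(0.85 f'_c b_f) = 551950/(0.85 × 38.3 × 860) = 19.71 mm.
Since a = 19.71 ≤ h_f = 115 mm, the stress block lies entirely in the flange; analyse as a rectangular beam of width b_f.
M_n = T(d − a/2) = 551950 × (675 − 9.855) = 367.13 × 10⁶ N·mm.
M_n = 367.13 kN·m.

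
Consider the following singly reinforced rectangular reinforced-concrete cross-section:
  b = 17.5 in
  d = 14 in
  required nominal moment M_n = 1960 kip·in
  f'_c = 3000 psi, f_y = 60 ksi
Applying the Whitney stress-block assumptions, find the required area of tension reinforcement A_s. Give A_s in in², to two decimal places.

A_s ≈ 2.68 in²

From M_n = 0.85 f'_c a b (d − a/2):
a = d − √(d² − 2M_n/(0.85 f'_c b)) = 14 − √(14² − 2 × 1960/(0.85 × 3 × 17.5)) = 3.600 in.
A_s = 0.85 f'_c a b / f_y = 0.85 × 3 × 3.600 × 17.5 / 60 = 2.678 in².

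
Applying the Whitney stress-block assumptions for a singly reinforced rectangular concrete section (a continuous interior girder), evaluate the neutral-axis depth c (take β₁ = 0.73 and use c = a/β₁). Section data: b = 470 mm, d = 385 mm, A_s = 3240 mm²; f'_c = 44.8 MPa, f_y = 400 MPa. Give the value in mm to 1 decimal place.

c ≈ 99.2 mm

T = A_s f_y = 3240 × 400 = 1296000 N = 1296 kN.
Setting C = 0.85 f'_c a b equal to T: a = 1296000/(0.85 × 44.8 × 470) = 72.412 mm.
With β₁ = 0.73, c = a/β₁ = 72.412/0.73 = 99.2 mm.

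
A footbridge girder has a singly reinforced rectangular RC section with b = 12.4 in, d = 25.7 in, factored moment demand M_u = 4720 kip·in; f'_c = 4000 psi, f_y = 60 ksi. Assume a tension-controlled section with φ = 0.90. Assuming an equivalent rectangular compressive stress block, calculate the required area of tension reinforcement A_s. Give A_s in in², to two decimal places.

A_s ≈ 3.80 in²

M_n = M_u/φ = 4720/0.90 = 5244.44 kip·in.
From M_n = 0.85 f'_c a b (d − a/2):
a = d − √(d² − 2M_n/(0.85 f'_c b)) = 25.7 − √(25.7² − 2 × 5244.44/(0.85 × 4 × 12.4)) = 5.410 in.
A_s = 0.85 f'_c a b / f_y = 0.85 × 4 × 5.410 × 12.4 / 60 = 3.801 in².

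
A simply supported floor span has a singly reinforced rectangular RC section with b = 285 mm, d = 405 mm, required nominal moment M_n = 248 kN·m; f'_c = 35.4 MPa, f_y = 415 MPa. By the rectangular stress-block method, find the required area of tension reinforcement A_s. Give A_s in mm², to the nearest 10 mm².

A_s ≈ 1640 mm²

With M_n = 0.85 f'_c a b (d − a/2), solve the quadratic for a:
a = d − √(d² − 2M_n/(0.85 f'_c b)) = 405 − √(405² − 2 × 248×10⁶/(0.85 × 35.4 × 285)) = 79.14 mm.
A_s = 0.85 f'_c a b / f_y = 0.85 × 35.4 × 79.14 × 285 / 415 = 1635.4 mm².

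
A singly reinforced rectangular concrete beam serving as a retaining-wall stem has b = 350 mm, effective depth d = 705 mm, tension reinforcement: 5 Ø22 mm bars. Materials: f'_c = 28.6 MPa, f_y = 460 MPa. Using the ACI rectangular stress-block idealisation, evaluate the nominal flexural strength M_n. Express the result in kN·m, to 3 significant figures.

M_n ≈ 571 kN·m

A_s = 5 × 380 = 1900 mm².
T = A_s f_y = 1900 × 460 = 874000 N = 874 kN.
From C = T: a = T/(0.85 f'_c b) = 874000/(0.85 × 28.6 × 350) = 102.72 mm.
M_n = T(d − a/2) = 874 kN × (705 − 51.36) mm = 571.28 kN·m.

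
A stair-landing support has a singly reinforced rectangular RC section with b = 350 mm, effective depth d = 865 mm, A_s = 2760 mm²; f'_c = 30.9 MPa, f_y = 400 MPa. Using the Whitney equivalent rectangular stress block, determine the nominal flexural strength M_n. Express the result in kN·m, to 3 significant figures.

T = A_s f_y = 2760 × 400 = 1104000 N = 1104 kN.
From C = T: a = T/(0.85 f'_c b) = 1104000/(0.85 × 30.9 × 350) = 120.09 mm.
M_n = T(d − a/2) = 1104 kN × (865 − 60.045) mm = 888.67 kN·m.

M_n ≈ 889 kN·m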